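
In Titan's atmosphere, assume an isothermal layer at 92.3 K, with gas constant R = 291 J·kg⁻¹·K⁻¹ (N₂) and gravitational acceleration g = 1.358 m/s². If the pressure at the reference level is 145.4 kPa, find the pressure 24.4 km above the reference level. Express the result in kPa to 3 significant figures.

P ≈ 42.3 kPa

Scale height: H = RT/g = 291 × 92.3 / 1.358 = 19779 m.
Barometric formula: P = P₀ exp(−z/H).
z/H = 24400/19779 = 1.2336; exp(−1.2336) = 0.29124.
P = 145.4 × 0.29124 = 42.346 kPa.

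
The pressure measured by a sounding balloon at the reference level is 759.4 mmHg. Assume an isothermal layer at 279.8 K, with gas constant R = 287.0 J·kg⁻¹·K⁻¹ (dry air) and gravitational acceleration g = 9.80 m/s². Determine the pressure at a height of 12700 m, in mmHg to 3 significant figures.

Scale height: H = RT/g = 287.0 × 279.8 / 9.80 = 8194.1 m.
Barometric formula: P = P₀ exp(−z/H).
z/H = 12700/8194.1 = 1.5499; exp(−1.5499) = 0.21227.
P = 759.4 × 0.21227 = 161.20 mmHg.

P ≈ 161 mmHg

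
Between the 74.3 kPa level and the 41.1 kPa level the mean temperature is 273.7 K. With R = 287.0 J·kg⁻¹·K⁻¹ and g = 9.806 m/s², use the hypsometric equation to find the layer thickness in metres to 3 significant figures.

Δz ≈ 4740 m

Hypsometric equation: Δz = (R T̄/g) ln(P₁/P₂).
R T̄/g = 287.0 × 273.7 / 9.806 = 8010.6 m.
ln(74.3/41.1) = ln(1.8078) = 0.59211.
Δz = 8010.6 × 0.59211 = 4743.2 m.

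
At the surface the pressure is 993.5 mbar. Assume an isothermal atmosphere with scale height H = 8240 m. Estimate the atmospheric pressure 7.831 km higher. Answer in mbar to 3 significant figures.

P ≈ 384 mbar

Barometric formula: P = P₀ exp(−z/H).
z/H = 7831.0/8240.0 = 0.95036; exp(−0.95036) = 0.38660.
P = 993.5 × 0.38660 = 384.09 mbar.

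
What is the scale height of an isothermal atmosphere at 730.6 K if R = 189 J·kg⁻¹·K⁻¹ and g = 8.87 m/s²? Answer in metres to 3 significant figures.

The scale height of an isothermal atmosphere is H = RT/g.
H = 189 × 730.6 / 8.87 = 138080/8.87 = 15567 m.

H ≈ 15600 m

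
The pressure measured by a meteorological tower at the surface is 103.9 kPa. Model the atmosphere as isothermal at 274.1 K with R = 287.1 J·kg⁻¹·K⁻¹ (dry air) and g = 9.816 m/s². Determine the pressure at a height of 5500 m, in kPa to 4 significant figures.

Scale height: H = RT/g = 287.1 × 274.1 / 9.816 = 8016.9 m.
Barometric formula: P = P₀ exp(−z/H).
z/H = 5500.0/8016.9 = 0.68605; exp(−0.68605) = 0.50356.
P = 103.9 × 0.50356 = 52.320 kPa.

P ≈ 52.32 kPa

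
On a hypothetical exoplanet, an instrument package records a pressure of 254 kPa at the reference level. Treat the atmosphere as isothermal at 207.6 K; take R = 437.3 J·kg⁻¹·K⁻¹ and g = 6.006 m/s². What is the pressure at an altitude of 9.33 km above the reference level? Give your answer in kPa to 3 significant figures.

Scale height: H = RT/g = 437.3 × 207.6 / 6.006 = 15115 m.
Barometric formula: P = P₀ exp(−z/H).
z/H = 9330.0/15115 = 0.61727; exp(−0.61727) = 0.53942.
P = 254 × 0.53942 = 137.01 kPa.

P ≈ 137 kPa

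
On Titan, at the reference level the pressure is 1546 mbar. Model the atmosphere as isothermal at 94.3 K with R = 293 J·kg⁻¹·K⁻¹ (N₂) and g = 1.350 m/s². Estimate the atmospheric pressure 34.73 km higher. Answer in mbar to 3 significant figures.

Scale height: H = RT/g = 293 × 94.3 / 1.350 = 20467 m.
Barometric formula: P = P₀ exp(−z/H).
z/H = 34730/20467 = 1.6969; exp(−1.6969) = 0.18325.
P = 1546 × 0.18325 = 283.30 mbar.

P ≈ 283 mbar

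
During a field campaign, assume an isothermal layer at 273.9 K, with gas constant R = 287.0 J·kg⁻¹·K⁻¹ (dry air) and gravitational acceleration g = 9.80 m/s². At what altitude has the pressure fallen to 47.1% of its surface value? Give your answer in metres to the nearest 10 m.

Scale height: H = RT/g = 287.0 × 273.9 / 9.80 = 8021.4 m.
Set P/P₀ = exp(−z/H) = 0.471, so z = −H ln(0.471).
−ln(0.471) = 0.75290; z = 8021.4 × 0.75290 = 6039.3 m.

z ≈ 6040 m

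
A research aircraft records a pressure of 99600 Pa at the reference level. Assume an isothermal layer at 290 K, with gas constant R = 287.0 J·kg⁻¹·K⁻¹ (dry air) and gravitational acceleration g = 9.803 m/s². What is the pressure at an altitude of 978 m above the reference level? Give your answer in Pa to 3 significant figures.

P ≈ 88800 Pa

Scale height: H = RT/g = 287.0 × 290 / 9.803 = 8490.3 m.
Barometric formula: P = P₀ exp(−z/H).
z/H = 978.00/8490.3 = 0.11519; exp(−0.11519) = 0.89120.
P = 99600 × 0.89120 = 88764 Pa.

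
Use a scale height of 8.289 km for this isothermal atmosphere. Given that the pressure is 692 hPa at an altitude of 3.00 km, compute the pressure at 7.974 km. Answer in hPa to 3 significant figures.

Between two levels, P₂ = P₁ exp(−Δz/H) with Δz = z₂ − z₁.
Δz = 7974.0 − 3000.0 = 4974.0 m; Δz/H = 4974.0/8289.0 = 0.60007.
P₂ = 692 × exp(−0.60007) = 692 × 0.54877 = 379.75 hPa.

P ≈ 380 hPa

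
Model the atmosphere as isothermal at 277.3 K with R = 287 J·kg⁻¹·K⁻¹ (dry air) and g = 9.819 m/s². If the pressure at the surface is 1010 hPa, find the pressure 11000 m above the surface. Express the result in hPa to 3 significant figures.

P ≈ 260 hPa

Scale height: H = RT/g = 287 × 277.3 / 9.819 = 8105.2 m.
Barometric formula: P = P₀ exp(−z/H).
z/H = 11000/8105.2 = 1.3572; exp(−1.3572) = 0.25738.
P = 1010 × 0.25738 = 259.95 hPa.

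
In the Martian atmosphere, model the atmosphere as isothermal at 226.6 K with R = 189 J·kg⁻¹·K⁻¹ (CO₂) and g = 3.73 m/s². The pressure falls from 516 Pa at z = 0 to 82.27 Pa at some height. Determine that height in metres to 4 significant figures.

z ≈ 21080 m

Scale height: H = RT/g = 189 × 226.6 / 3.73 = 11482 m.
Invert the barometric formula: z = H ln(P₀/P).
P₀/P = 516/82.27 = 6.2720; ln(6.2720) = 1.8361.
z = 11482 × 1.8361 = 21082 m.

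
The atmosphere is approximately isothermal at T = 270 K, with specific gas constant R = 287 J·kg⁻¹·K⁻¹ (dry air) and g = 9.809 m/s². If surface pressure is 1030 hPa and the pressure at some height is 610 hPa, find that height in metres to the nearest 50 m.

z ≈ 4150 m

Scale height: H = RT/g = 287 × 270 / 9.809 = 7899.9 m.
Invert the barometric formula: z = H ln(P₀/P).
P₀/P = 1030/610 = 1.6885; ln(1.6885) = 0.52384.
z = 7899.9 × 0.52384 = 4138.3 m.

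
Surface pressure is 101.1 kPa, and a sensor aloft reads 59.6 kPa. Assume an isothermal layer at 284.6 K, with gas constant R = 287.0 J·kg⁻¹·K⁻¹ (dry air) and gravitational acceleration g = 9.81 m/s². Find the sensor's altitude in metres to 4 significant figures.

Scale height: H = RT/g = 287.0 × 284.6 / 9.81 = 8326.2 m.
Invert the barometric formula: z = H ln(P₀/P).
P₀/P = 101.1/59.6 = 1.6963; ln(1.6963) = 0.52845.
z = 8326.2 × 0.52845 = 4400.0 m.

z ≈ 4400 m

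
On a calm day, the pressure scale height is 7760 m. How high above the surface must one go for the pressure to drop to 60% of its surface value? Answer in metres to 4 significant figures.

Set P/P₀ = exp(−z/H) = 0.6, so z = −H ln(0.6).
−ln(0.6) = 0.51083; z = 7760.0 × 0.51083 = 3964.0 m.

z ≈ 3964 m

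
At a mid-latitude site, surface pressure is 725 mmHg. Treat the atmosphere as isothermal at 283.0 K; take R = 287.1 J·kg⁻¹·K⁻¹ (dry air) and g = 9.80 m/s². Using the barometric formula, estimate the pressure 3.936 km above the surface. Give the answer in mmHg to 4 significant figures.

Scale height: H = RT/g = 287.1 × 283.0 / 9.80 = 8290.7 m.
Barometric formula: P = P₀ exp(−z/H).
z/H = 3936.0/8290.7 = 0.47475; exp(−0.47475) = 0.62204.
P = 725 × 0.62204 = 450.98 mmHg.

P ≈ 451.0 mmHg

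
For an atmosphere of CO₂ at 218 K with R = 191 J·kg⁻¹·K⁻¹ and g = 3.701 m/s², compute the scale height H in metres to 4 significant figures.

The scale height of an isothermal atmosphere is H = RT/g.
H = 191 × 218 / 3.701 = 41638/3.701 = 11250 m.

H ≈ 11250 m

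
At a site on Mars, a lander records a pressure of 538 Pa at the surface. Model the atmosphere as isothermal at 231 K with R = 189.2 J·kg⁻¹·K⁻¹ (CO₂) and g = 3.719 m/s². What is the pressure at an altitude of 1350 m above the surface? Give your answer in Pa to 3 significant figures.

P ≈ 480 Pa

Scale height: H = RT/g = 189.2 × 231 / 3.719 = 11752 m.
Barometric formula: P = P₀ exp(−z/H).
z/H = 1350.0/11752 = 0.11487; exp(−0.11487) = 0.89148.
P = 538 × 0.89148 = 479.62 Pa.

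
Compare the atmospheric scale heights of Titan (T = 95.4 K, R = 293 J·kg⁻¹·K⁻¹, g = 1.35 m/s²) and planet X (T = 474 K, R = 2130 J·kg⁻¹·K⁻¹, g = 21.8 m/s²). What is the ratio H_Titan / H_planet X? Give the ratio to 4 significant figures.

H = RT/g for each body.
H_Titan = 293 × 95.4 / 1.35 = 20705 m.
H_planet X = 2130 × 474 / 21.8 = 46313 m.
H_Titan/H_planet X = 20705/46313 = 0.44707.

H_Titan/H_planet X ≈ 0.4471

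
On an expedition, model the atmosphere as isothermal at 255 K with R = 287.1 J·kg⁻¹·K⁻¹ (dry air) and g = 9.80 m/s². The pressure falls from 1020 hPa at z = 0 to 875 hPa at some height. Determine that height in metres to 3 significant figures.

Scale height: H = RT/g = 287.1 × 255 / 9.80 = 7470.5 m.
Invert the barometric formula: z = H ln(P₀/P).
P₀/P = 1020/875 = 1.1657; ln(1.1657) = 0.15332.
z = 7470.5 × 0.15332 = 1145.4 m.

z ≈ 1150 m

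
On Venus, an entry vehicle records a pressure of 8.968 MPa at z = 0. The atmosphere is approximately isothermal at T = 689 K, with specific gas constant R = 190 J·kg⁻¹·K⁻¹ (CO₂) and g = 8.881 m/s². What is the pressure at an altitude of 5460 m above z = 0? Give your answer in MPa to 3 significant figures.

Scale height: H = RT/g = 190 × 689 / 8.881 = 14740 m.
Barometric formula: P = P₀ exp(−z/H).
z/H = 5460.0/14740 = 0.37042; exp(−0.37042) = 0.69044.
P = 8.968 × 0.69044 = 6.1919 MPa.

P ≈ 6.19 MPa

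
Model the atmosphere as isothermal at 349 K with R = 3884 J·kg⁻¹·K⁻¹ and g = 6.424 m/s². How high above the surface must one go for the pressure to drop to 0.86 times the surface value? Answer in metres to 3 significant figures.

z ≈ 31800 m

Scale height: H = RT/g = 3884 × 349 / 6.424 = 211010 m.
Set P/P₀ = exp(−z/H) = 0.86, so z = −H ln(0.86).
−ln(0.86) = 0.15082; z = 211010 × 0.15082 = 31825 m.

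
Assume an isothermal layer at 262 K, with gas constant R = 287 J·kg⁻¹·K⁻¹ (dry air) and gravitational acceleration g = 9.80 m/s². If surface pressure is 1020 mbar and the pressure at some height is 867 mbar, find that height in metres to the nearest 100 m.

Scale height: H = RT/g = 287 × 262 / 9.80 = 7672.9 m.
Invert the barometric formula: z = H ln(P₀/P).
P₀/P = 1020/867 = 1.1765; ln(1.1765) = 0.16254.
z = 7672.9 × 0.16254 = 1247.2 m.

z ≈ 1200 m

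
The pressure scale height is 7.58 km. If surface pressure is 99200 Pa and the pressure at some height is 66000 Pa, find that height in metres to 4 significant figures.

z ≈ 3089 m

Invert the barometric formula: z = H ln(P₀/P).
P₀/P = 99200/66000 = 1.5030; ln(1.5030) = 0.40746.
z = 7580.0 × 0.40746 = 3088.5 m.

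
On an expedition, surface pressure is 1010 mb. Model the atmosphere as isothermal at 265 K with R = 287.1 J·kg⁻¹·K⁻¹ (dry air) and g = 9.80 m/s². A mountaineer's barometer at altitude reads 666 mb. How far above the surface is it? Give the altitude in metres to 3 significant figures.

z ≈ 3230 m

Scale height: H = RT/g = 287.1 × 265 / 9.80 = 7763.4 m.
Invert the barometric formula: z = H ln(P₀/P).
P₀/P = 1010/666 = 1.5165; ln(1.5165) = 0.41641.
z = 7763.4 × 0.41641 = 3232.8 m.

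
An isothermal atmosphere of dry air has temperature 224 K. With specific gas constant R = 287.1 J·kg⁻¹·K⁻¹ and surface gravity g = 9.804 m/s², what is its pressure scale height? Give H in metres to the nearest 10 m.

The scale height of an isothermal atmosphere is H = RT/g.
H = 287.1 × 224 / 9.804 = 64310/9.804 = 6559.6 m.

H ≈ 6560 m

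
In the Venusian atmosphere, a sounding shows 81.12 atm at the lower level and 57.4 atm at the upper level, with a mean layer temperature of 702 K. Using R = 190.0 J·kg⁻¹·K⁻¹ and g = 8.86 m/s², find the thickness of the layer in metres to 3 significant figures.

Hypsometric equation: Δz = (R T̄/g) ln(P₁/P₂).
R T̄/g = 190.0 × 702 / 8.86 = 15054 m.
ln(81.12/57.4) = ln(1.4132) = 0.34586.
Δz = 15054 × 0.34586 = 5206.6 m.

Δz ≈ 5210 m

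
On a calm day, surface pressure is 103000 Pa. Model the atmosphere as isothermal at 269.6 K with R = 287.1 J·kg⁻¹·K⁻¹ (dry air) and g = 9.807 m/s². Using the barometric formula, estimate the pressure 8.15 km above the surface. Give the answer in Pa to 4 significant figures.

Scale height: H = RT/g = 287.1 × 269.6 / 9.807 = 7892.5 m.
Barometric formula: P = P₀ exp(−z/H).
z/H = 8150.0/7892.5 = 1.0326; exp(−1.0326) = 0.35608.
P = 103000 × 0.35608 = 36676 Pa.

P ≈ 36680 Pa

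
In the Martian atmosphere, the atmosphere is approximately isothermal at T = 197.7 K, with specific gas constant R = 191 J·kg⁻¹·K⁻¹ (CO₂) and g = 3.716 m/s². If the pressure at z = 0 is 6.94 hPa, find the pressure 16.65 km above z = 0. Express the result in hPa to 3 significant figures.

Scale height: H = RT/g = 191 × 197.7 / 3.716 = 10162 m.
Barometric formula: P = P₀ exp(−z/H).
z/H = 16650/10162 = 1.6385; exp(−1.6385) = 0.19427.
P = 6.94 × 0.19427 = 1.3482 hPa.

P ≈ 1.35 hPa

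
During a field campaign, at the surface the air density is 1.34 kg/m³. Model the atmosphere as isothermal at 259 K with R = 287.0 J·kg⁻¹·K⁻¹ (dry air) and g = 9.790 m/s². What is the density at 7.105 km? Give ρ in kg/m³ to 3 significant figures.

ρ ≈ 0.526 kg/m³

Scale height: H = RT/g = 287.0 × 259 / 9.790 = 7592.7 m.
In an isothermal atmosphere, density decays like pressure: ρ = ρ₀ exp(−z/H).
z/H = 7105.0/7592.7 = 0.93577; exp(−0.93577) = 0.39228.
ρ = 1.34 × 0.39228 = 0.52566 kg/m³.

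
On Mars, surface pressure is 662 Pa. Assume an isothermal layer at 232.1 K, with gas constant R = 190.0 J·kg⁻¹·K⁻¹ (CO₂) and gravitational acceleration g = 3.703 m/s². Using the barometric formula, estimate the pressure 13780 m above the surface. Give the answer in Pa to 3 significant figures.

Scale height: H = RT/g = 190.0 × 232.1 / 3.703 = 11909 m.
Barometric formula: P = P₀ exp(−z/H).
z/H = 13780/11909 = 1.1571; exp(−1.1571) = 0.31440.
P = 662 × 0.31440 = 208.13 Pa.

P ≈ 208 Pa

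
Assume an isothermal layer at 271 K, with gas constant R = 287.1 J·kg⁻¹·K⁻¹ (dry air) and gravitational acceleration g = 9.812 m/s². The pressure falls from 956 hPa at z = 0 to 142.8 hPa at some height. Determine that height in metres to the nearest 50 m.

Scale height: H = RT/g = 287.1 × 271 / 9.812 = 7929.5 m.
Invert the barometric formula: z = H ln(P₀/P).
P₀/P = 956/142.8 = 6.6947; ln(6.6947) = 1.9013.
z = 7929.5 × 1.9013 = 15076 m.

z ≈ 15100 m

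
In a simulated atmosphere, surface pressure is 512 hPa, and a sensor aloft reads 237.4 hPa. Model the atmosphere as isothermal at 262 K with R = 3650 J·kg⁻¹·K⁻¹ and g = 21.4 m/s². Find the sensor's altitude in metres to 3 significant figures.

z ≈ 34300 m

Scale height: H = RT/g = 3650 × 262 / 21.4 = 44687 m.
Invert the barometric formula: z = H ln(P₀/P).
P₀/P = 512/237.4 = 2.1567; ln(2.1567) = 0.76858.
z = 44687 × 0.76858 = 34346 m.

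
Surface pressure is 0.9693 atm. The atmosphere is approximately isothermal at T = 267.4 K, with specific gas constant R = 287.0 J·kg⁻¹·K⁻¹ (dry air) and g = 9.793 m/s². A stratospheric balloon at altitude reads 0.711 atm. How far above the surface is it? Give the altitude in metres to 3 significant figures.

Scale height: H = RT/g = 287.0 × 267.4 / 9.793 = 7836.6 m.
Invert the barometric formula: z = H ln(P₀/P).
P₀/P = 0.9693/0.711 = 1.3633; ln(1.3633) = 0.30991.
z = 7836.6 × 0.30991 = 2428.6 m.

z ≈ 2430 m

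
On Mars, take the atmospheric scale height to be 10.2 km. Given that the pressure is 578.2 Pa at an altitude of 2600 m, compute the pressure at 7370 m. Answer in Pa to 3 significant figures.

P ≈ 362 Pa

Between two levels, P₂ = P₁ exp(−Δz/H) with Δz = z₂ − z₁.
Δz = 7370.0 − 2600.0 = 4770.0 m; Δz/H = 4770.0/10200 = 0.46765.
P₂ = 578.2 × exp(−0.46765) = 578.2 × 0.62647 = 362.22 Pa.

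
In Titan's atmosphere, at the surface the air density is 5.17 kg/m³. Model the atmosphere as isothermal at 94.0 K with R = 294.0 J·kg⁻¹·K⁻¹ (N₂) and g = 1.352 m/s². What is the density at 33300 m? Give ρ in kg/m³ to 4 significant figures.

Scale height: H = RT/g = 294.0 × 94.0 / 1.352 = 20441 m.
In an isothermal atmosphere, density decays like pressure: ρ = ρ₀ exp(−z/H).
z/H = 33300/20441 = 1.6291; exp(−1.6291) = 0.19611.
ρ = 5.17 × 0.19611 = 1.0139 kg/m³.

ρ ≈ 1.014 kg/m³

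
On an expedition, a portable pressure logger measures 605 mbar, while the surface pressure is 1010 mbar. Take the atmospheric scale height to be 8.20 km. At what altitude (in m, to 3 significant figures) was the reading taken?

z ≈ 4200 m

Invert the barometric formula: z = H ln(P₀/P).
P₀/P = 1010/605 = 1.6694; ln(1.6694) = 0.51246.
z = 8200.0 × 0.51246 = 4202.2 m.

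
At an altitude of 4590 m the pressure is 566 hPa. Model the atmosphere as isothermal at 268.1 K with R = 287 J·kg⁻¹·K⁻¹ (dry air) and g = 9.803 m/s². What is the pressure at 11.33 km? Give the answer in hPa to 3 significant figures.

Scale height: H = RT/g = 287 × 268.1 / 9.803 = 7849.1 m.
Between two levels, P₂ = P₁ exp(−Δz/H) with Δz = z₂ − z₁.
Δz = 11330 − 4590.0 = 6740.0 m; Δz/H = 6740.0/7849.1 = 0.85870.
P₂ = 566 × exp(−0.85870) = 566 × 0.42371 = 239.82 hPa.

P ≈ 240 hPa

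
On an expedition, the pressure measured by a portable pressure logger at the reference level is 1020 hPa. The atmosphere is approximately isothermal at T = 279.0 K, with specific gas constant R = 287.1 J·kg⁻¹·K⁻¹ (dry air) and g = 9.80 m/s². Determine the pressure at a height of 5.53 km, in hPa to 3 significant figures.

Scale height: H = RT/g = 287.1 × 279.0 / 9.80 = 8173.6 m.
Barometric formula: P = P₀ exp(−z/H).
z/H = 5530.0/8173.6 = 0.67657; exp(−0.67657) = 0.50836.
P = 1020 × 0.50836 = 518.53 hPa.

P ≈ 519 hPa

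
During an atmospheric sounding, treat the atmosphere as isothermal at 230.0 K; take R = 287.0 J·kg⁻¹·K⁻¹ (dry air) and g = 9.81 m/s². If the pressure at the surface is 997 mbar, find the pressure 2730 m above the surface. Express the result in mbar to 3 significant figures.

P ≈ 665 mbar

Scale height: H = RT/g = 287.0 × 230.0 / 9.81 = 6728.8 m.
Barometric formula: P = P₀ exp(−z/H).
z/H = 2730.0/6728.8 = 0.40572; exp(−0.40572) = 0.66650.
P = 997 × 0.66650 = 664.50 mbar.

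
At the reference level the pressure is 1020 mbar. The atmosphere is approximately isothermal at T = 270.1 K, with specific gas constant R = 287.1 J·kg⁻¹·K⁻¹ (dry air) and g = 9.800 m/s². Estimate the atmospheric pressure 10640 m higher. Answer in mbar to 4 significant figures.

P ≈ 265.8 mbar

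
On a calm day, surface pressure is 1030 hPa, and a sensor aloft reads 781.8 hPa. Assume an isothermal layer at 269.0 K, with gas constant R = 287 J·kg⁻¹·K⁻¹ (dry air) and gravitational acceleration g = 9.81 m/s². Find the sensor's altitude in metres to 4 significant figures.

Scale height: H = RT/g = 287 × 269.0 / 9.81 = 7869.8 m.
Invert the barometric formula: z = H ln(P₀/P).
P₀/P = 1030/781.8 = 1.3175; ln(1.3175) = 0.27574.
z = 7869.8 × 0.27574 = 2170.0 m.

z ≈ 2170 m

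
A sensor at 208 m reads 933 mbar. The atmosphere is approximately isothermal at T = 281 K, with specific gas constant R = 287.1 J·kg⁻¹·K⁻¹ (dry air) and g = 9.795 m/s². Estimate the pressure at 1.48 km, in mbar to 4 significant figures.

Scale height: H = RT/g = 287.1 × 281 / 9.795 = 8236.4 m.
Between two levels, P₂ = P₁ exp(−Δz/H) with Δz = z₂ − z₁.
Δz = 1480.0 − 208.00 = 1272.0 m; Δz/H = 1272.0/8236.4 = 0.15444.
P₂ = 933 × exp(−0.15444) = 933 × 0.85689 = 799.48 mbar.

P ≈ 799.5 mbar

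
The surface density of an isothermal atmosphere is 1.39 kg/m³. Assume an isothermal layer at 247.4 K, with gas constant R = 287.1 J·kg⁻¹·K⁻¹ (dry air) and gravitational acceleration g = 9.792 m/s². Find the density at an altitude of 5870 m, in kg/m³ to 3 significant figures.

Scale height: H = RT/g = 287.1 × 247.4 / 9.792 = 7253.7 m.
In an isothermal atmosphere, density decays like pressure: ρ = ρ₀ exp(−z/H).
z/H = 5870.0/7253.7 = 0.80924; exp(−0.80924) = 0.44520.
ρ = 1.39 × 0.44520 = 0.61883 kg/m³.

ρ ≈ 0.619 kg/m³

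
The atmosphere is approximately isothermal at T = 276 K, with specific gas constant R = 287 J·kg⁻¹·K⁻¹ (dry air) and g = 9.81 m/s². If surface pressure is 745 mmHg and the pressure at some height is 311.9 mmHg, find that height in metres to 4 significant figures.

z ≈ 7031 m

Scale height: H = RT/g = 287 × 276 / 9.81 = 8074.6 m.
Invert the barometric formula: z = H ln(P₀/P).
P₀/P = 745/311.9 = 2.3886; ln(2.3886) = 0.87071.
z = 8074.6 × 0.87071 = 7030.6 m.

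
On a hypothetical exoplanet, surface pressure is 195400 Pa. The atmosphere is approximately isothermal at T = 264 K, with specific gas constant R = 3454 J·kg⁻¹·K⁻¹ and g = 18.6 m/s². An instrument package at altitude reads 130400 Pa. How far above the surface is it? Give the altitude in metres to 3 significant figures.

Scale height: H = RT/g = 3454 × 264 / 18.6 = 49025 m.
Invert the barometric formula: z = H ln(P₀/P).
P₀/P = 195400/130400 = 1.4985; ln(1.4985) = 0.40446.
z = 49025 × 0.40446 = 19829 m.

z ≈ 19800 m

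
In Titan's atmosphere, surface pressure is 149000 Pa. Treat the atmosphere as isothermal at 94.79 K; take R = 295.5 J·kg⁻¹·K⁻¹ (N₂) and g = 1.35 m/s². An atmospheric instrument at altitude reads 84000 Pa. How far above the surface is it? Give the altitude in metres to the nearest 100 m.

Scale height: H = RT/g = 295.5 × 94.79 / 1.35 = 20748 m.
Invert the barometric formula: z = H ln(P₀/P).
P₀/P = 149000/84000 = 1.7738; ln(1.7738) = 0.57312.
z = 20748 × 0.57312 = 11891 m.

z ≈ 11900 m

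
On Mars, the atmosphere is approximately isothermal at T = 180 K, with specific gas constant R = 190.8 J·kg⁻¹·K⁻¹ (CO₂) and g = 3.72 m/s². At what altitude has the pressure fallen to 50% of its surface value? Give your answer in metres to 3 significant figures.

Scale height: H = RT/g = 190.8 × 180 / 3.72 = 9232.3 m.
Set P/P₀ = exp(−z/H) = 0.5, so z = −H ln(0.5).
−ln(0.5) = 0.69315; z = 9232.3 × 0.69315 = 6399.4 m.

z ≈ 6400 m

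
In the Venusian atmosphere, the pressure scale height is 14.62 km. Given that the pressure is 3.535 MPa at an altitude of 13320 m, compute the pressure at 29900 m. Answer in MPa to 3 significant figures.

P ≈ 1.14 MPa

Between two levels, P₂ = P₁ exp(−Δz/H) with Δz = z₂ − z₁.
Δz = 29900 − 13320 = 16580 m; Δz/H = 16580/14620 = 1.1341.
P₂ = 3.535 × exp(−1.1341) = 3.535 × 0.32171 = 1.1372 MPa.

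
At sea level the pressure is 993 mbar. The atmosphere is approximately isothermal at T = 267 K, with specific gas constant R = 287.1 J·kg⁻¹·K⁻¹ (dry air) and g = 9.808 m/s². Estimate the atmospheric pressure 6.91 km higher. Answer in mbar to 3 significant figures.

P ≈ 410 mbar

Scale height: H = RT/g = 287.1 × 267 / 9.808 = 7815.6 m.
Barometric formula: P = P₀ exp(−z/H).
z/H = 6910.0/7815.6 = 0.88413; exp(−0.88413) = 0.41307.
P = 993 × 0.41307 = 410.18 mbar.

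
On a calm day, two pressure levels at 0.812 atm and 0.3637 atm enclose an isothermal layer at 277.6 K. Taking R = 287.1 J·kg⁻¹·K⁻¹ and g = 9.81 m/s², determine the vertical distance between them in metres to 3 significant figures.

Δz ≈ 6530 m

Hypsometric equation: Δz = (R T̄/g) ln(P₁/P₂).
R T̄/g = 287.1 × 277.6 / 9.81 = 8124.3 m.
ln(0.812/0.3637) = ln(2.2326) = 0.80317.
Δz = 8124.3 × 0.80317 = 6525.2 m.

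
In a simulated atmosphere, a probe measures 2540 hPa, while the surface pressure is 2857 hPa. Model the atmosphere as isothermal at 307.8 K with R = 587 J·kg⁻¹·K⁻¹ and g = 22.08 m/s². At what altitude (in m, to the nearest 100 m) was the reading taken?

z ≈ 1000 m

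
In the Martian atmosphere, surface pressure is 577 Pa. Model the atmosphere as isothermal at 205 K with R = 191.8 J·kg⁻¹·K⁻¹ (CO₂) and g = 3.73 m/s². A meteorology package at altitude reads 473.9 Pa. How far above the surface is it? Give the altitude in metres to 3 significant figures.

z ≈ 2080 m

Scale height: H = RT/g = 191.8 × 205 / 3.73 = 10541 m.
Invert the barometric formula: z = H ln(P₀/P).
P₀/P = 577/473.9 = 1.2176; ln(1.2176) = 0.19688.
z = 10541 × 0.19688 = 2075.3 m.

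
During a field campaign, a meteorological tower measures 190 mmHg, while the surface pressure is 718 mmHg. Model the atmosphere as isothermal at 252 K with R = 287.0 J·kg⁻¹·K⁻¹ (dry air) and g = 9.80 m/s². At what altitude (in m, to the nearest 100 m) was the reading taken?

z ≈ 9800 m

Scale height: H = RT/g = 287.0 × 252 / 9.80 = 7380.0 m.
Invert the barometric formula: z = H ln(P₀/P).
P₀/P = 718/190 = 3.7789; ln(3.7789) = 1.3294.
z = 7380.0 × 1.3294 = 9811.0 m.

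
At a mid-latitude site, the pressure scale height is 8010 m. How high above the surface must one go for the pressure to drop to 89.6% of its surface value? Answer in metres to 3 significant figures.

z ≈ 880 m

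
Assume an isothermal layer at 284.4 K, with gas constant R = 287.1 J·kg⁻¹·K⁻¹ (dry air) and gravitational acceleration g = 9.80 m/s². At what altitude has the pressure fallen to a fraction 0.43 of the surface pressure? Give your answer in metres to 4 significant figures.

z ≈ 7032 m

Scale height: H = RT/g = 287.1 × 284.4 / 9.80 = 8331.8 m.
Set P/P₀ = exp(−z/H) = 0.43, so z = −H ln(0.43).
−ln(0.43) = 0.84397; z = 8331.8 × 0.84397 = 7031.8 m.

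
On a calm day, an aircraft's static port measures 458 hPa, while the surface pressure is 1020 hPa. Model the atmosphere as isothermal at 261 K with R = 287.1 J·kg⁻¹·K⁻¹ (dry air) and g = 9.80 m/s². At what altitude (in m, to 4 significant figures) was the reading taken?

Scale height: H = RT/g = 287.1 × 261 / 9.80 = 7646.2 m.
Invert the barometric formula: z = H ln(P₀/P).
P₀/P = 1020/458 = 2.2271; ln(2.2271) = 0.80070.
z = 7646.2 × 0.80070 = 6122.3 m.

z ≈ 6122 m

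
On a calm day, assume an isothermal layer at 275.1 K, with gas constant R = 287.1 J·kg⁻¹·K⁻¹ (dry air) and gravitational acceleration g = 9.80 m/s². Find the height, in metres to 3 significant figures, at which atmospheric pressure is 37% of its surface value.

z ≈ 8010 m

Scale height: H = RT/g = 287.1 × 275.1 / 9.80 = 8059.3 m.
Set P/P₀ = exp(−z/H) = 0.37, so z = −H ln(0.37).
−ln(0.37) = 0.99425; z = 8059.3 × 0.99425 = 8013.0 m.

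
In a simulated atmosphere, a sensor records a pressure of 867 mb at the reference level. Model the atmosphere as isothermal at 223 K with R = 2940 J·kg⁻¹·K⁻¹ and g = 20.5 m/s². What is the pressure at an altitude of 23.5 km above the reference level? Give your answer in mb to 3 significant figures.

Scale height: H = RT/g = 2940 × 223 / 20.5 = 31981 m.
Barometric formula: P = P₀ exp(−z/H).
z/H = 23500/31981 = 0.73481; exp(−0.73481) = 0.47960.
P = 867 × 0.47960 = 415.81 mb.

P ≈ 416 mb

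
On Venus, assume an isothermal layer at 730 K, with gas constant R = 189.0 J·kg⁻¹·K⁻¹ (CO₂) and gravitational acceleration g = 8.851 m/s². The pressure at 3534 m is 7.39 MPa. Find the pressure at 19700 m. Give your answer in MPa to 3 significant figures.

P ≈ 2.62 MPa

Scale height: H = RT/g = 189.0 × 730 / 8.851 = 15588 m.
Between two levels, P₂ = P₁ exp(−Δz/H) with Δz = z₂ − z₁.
Δz = 19700 − 3534.0 = 16166 m; Δz/H = 16166/15588 = 1.0371.
P₂ = 7.39 × exp(−1.0371) = 7.39 × 0.35448 = 2.6196 MPa.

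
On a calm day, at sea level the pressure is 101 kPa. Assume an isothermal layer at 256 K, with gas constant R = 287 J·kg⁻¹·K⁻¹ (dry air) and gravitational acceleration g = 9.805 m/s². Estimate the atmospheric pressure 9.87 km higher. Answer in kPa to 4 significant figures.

P ≈ 27.06 kPa

Scale height: H = RT/g = 287 × 256 / 9.805 = 7493.3 m.
Barometric formula: P = P₀ exp(−z/H).
z/H = 9870.0/7493.3 = 1.3172; exp(−1.3172) = 0.26788.
P = 101 × 0.26788 = 27.056 kPa.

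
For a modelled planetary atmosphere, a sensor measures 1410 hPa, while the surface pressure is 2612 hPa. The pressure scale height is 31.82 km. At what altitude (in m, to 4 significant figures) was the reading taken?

Invert the barometric formula: z = H ln(P₀/P).
P₀/P = 2612/1410 = 1.8525; ln(1.8525) = 0.61654.
z = 31820 × 0.61654 = 19618 m.

z ≈ 19620 m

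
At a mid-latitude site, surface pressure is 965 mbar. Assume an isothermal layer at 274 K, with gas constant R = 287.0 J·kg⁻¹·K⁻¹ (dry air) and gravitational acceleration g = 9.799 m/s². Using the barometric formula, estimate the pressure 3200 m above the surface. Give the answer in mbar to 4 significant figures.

P ≈ 647.7 mbar

Scale height: H = RT/g = 287.0 × 274 / 9.799 = 8025.1 m.
Barometric formula: P = P₀ exp(−z/H).
z/H = 3200.0/8025.1 = 0.39875; exp(−0.39875) = 0.67116.
P = 965 × 0.67116 = 647.67 mbar.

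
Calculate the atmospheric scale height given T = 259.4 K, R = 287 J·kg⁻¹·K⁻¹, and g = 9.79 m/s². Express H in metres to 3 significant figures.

The scale height of an isothermal atmosphere is H = RT/g.
H = 287 × 259.4 / 9.79 = 74448/9.79 = 7604.5 m.

H ≈ 7600 m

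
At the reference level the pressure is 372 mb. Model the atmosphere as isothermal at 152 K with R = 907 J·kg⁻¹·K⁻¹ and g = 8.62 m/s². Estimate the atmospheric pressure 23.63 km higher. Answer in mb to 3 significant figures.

P ≈ 84.9 mb

Scale height: H = RT/g = 907 × 152 / 8.62 = 15994 m.
Barometric formula: P = P₀ exp(−z/H).
z/H = 23630/15994 = 1.4774; exp(−1.4774) = 0.22823.
P = 372 × 0.22823 = 84.902 mb.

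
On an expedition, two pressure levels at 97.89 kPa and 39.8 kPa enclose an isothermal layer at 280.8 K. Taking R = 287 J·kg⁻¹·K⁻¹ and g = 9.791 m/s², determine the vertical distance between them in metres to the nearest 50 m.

Hypsometric equation: Δz = (R T̄/g) ln(P₁/P₂).
R T̄/g = 287 × 280.8 / 9.791 = 8231.0 m.
ln(97.89/39.8) = ln(2.4595) = 0.89996.
Δz = 8231.0 × 0.89996 = 7407.6 m.

Δz ≈ 7400 m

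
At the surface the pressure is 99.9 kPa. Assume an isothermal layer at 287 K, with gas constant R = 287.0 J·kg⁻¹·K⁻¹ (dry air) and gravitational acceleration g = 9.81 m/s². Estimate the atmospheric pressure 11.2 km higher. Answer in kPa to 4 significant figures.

Scale height: H = RT/g = 287.0 × 287 / 9.81 = 8396.4 m.
Barometric formula: P = P₀ exp(−z/H).
z/H = 11200/8396.4 = 1.3339; exp(−1.3339) = 0.26345.
P = 99.9 × 0.26345 = 26.319 kPa.

P ≈ 26.32 kPa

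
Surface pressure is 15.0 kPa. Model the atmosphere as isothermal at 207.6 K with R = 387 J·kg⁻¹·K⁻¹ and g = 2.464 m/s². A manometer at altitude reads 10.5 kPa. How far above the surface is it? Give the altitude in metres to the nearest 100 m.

z ≈ 11600 m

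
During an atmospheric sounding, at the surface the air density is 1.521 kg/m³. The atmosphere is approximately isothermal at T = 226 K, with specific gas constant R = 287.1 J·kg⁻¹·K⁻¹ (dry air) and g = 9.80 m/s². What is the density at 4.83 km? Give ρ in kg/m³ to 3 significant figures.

ρ ≈ 0.733 kg/m³

Scale height: H = RT/g = 287.1 × 226 / 9.80 = 6620.9 m.
In an isothermal atmosphere, density decays like pressure: ρ = ρ₀ exp(−z/H).
z/H = 4830.0/6620.9 = 0.72951; exp(−0.72951) = 0.48215.
ρ = 1.521 × 0.48215 = 0.73335 kg/m³.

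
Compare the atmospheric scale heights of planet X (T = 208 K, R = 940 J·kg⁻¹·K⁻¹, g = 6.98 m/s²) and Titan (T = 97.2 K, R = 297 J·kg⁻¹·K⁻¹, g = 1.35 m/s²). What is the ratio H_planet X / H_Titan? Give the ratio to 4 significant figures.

H = RT/g for each body.
H_planet X = 940 × 208 / 6.98 = 28011 m.
H_Titan = 297 × 97.2 / 1.35 = 21384 m.
H_planet X/H_Titan = 28011/21384 = 1.3099.

H_planet X/H_Titan ≈ 1.310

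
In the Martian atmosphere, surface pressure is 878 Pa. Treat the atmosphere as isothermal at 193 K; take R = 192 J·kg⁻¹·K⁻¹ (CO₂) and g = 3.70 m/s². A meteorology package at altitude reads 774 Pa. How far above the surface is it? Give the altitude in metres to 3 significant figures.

Scale height: H = RT/g = 192 × 193 / 3.70 = 10015 m.
Invert the barometric formula: z = H ln(P₀/P).
P₀/P = 878/774 = 1.1344; ln(1.1344) = 0.12610.
z = 10015 × 0.12610 = 1262.9 m.

z ≈ 1260 m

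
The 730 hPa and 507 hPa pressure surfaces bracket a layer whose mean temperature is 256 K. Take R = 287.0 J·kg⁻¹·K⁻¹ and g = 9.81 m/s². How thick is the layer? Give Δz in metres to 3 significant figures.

Hypsometric equation: Δz = (R T̄/g) ln(P₁/P₂).
R T̄/g = 287.0 × 256 / 9.81 = 7489.5 m.
ln(730/507) = ln(1.4398) = 0.36450.
Δz = 7489.5 × 0.36450 = 2729.9 m.

Δz ≈ 2730 m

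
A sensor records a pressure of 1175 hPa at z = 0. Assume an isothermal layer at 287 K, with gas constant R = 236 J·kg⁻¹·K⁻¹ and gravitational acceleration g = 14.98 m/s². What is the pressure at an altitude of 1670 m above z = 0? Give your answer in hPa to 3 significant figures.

P ≈ 812 hPa

Scale height: H = RT/g = 236 × 287 / 14.98 = 4521.5 m.
Barometric formula: P = P₀ exp(−z/H).
z/H = 1670.0/4521.5 = 0.36935; exp(−0.36935) = 0.69118.
P = 1175 × 0.69118 = 812.14 hPa.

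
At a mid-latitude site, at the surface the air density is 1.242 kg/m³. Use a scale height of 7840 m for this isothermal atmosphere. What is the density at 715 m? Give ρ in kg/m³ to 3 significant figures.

In an isothermal atmosphere, density decays like pressure: ρ = ρ₀ exp(−z/H).
z/H = 715.00/7840.0 = 0.091199; exp(−0.091199) = 0.91284.
ρ = 1.242 × 0.91284 = 1.1337 kg/m³.

ρ ≈ 1.13 kg/m³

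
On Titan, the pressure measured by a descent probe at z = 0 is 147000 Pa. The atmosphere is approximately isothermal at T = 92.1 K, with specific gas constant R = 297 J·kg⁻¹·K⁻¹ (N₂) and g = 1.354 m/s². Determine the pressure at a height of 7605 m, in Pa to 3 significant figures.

Scale height: H = RT/g = 297 × 92.1 / 1.354 = 20202 m.
Barometric formula: P = P₀ exp(−z/H).
z/H = 7605.0/20202 = 0.37645; exp(−0.37645) = 0.68629.
P = 147000 × 0.68629 = 100880 Pa.

P ≈ 101000 Pa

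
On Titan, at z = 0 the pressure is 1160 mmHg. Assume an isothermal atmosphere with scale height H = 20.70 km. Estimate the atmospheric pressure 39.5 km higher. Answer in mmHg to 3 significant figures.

P ≈ 172 mmHg

Barometric formula: P = P₀ exp(−z/H).
z/H = 39500/20700 = 1.9082; exp(−1.9082) = 0.14835.
P = 1160 × 0.14835 = 172.09 mmHg.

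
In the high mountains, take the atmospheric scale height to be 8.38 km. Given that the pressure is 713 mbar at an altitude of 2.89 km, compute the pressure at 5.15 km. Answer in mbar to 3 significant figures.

P ≈ 544 mbar

Between two levels, P₂ = P₁ exp(−Δz/H) with Δz = z₂ − z₁.
Δz = 5150.0 − 2890.0 = 2260.0 m; Δz/H = 2260.0/8380.0 = 0.26969.
P₂ = 713 × exp(−0.26969) = 713 × 0.76362 = 544.46 mbar.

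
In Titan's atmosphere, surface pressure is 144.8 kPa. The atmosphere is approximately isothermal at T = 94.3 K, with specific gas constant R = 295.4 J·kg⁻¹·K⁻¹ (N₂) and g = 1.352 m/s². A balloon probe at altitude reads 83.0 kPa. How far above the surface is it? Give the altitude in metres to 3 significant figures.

z ≈ 11500 m

Scale height: H = RT/g = 295.4 × 94.3 / 1.352 = 20604 m.
Invert the barometric formula: z = H ln(P₀/P).
P₀/P = 144.8/83.0 = 1.7446; ln(1.7446) = 0.55653.
z = 20604 × 0.55653 = 11467 m.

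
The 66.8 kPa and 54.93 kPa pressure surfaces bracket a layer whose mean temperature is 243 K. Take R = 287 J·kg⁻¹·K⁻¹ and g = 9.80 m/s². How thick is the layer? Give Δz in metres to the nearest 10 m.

Δz ≈ 1390 m

Hypsometric equation: Δz = (R T̄/g) ln(P₁/P₂).
R T̄/g = 287 × 243 / 9.80 = 7116.4 m.
ln(66.8/54.93) = ln(1.2161) = 0.19565.
Δz = 7116.4 × 0.19565 = 1392.3 m.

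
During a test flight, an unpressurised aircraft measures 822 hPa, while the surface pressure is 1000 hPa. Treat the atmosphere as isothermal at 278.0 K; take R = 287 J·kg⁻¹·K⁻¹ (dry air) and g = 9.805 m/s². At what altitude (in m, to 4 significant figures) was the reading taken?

z ≈ 1595 m

Scale height: H = RT/g = 287 × 278.0 / 9.805 = 8137.3 m.
Invert the barometric formula: z = H ln(P₀/P).
P₀/P = 1000/822 = 1.2165; ln(1.2165) = 0.19598.
z = 8137.3 × 0.19598 = 1594.7 m.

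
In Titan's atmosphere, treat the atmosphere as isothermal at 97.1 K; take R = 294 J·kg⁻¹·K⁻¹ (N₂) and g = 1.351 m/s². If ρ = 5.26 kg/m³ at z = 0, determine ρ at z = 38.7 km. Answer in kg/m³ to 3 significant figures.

Scale height: H = RT/g = 294 × 97.1 / 1.351 = 21131 m.
In an isothermal atmosphere, density decays like pressure: ρ = ρ₀ exp(−z/H).
z/H = 38700/21131 = 1.8314; exp(−1.8314) = 0.16019.
ρ = 5.26 × 0.16019 = 0.84260 kg/m³.

ρ ≈ 0.843 kg/m³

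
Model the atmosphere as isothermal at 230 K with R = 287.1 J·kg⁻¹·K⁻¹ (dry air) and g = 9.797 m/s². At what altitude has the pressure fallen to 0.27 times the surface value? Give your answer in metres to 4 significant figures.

z ≈ 8825 m

Scale height: H = RT/g = 287.1 × 230 / 9.797 = 6740.1 m.
Set P/P₀ = exp(−z/H) = 0.27, so z = −H ln(0.27).
−ln(0.27) = 1.3093; z = 6740.1 × 1.3093 = 8824.8 m.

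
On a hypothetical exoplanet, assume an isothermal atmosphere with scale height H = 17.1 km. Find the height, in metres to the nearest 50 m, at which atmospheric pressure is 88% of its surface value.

Set P/P₀ = exp(−z/H) = 0.88, so z = −H ln(0.88).
−ln(0.88) = 0.12783; z = 17100 × 0.12783 = 2185.9 m.

z ≈ 2200 m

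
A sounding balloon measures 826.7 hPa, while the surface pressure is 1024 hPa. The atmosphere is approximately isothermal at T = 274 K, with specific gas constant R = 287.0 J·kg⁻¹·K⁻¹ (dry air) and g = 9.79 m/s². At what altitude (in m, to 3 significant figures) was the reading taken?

Scale height: H = RT/g = 287.0 × 274 / 9.79 = 8032.5 m.
Invert the barometric formula: z = H ln(P₀/P).
P₀/P = 1024/826.7 = 1.2387; ln(1.2387) = 0.21406.
z = 8032.5 × 0.21406 = 1719.4 m.

z ≈ 1720 m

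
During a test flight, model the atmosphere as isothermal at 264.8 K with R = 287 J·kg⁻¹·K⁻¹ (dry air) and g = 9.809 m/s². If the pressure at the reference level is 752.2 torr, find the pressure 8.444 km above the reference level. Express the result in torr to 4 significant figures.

P ≈ 252.9 torr

Scale height: H = RT/g = 287 × 264.8 / 9.809 = 7747.7 m.
Barometric formula: P = P₀ exp(−z/H).
z/H = 8444.0/7747.7 = 1.0899; exp(−1.0899) = 0.33625.
P = 752.2 × 0.33625 = 252.93 torr.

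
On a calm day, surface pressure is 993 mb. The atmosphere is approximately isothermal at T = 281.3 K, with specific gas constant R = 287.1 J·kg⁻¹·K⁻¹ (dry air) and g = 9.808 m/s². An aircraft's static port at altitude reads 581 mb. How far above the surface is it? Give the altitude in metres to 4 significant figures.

Scale height: H = RT/g = 287.1 × 281.3 / 9.808 = 8234.2 m.
Invert the barometric formula: z = H ln(P₀/P).
P₀/P = 993/581 = 1.7091; ln(1.7091) = 0.53597.
z = 8234.2 × 0.53597 = 4413.3 m.

z ≈ 4413 m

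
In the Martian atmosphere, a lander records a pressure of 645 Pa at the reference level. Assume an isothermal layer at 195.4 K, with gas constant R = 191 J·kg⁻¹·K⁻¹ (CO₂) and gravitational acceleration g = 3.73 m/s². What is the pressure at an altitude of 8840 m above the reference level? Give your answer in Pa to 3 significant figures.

P ≈ 267 Pa

Scale height: H = RT/g = 191 × 195.4 / 3.73 = 10006 m.
Barometric formula: P = P₀ exp(−z/H).
z/H = 8840.0/10006 = 0.88347; exp(−0.88347) = 0.41335.
P = 645 × 0.41335 = 266.61 Pa.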